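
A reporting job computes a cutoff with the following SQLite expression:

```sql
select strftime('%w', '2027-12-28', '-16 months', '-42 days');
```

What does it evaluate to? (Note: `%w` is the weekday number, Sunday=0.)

5

First apply '-16 months', '-42 days': 2027-12-28 → 2026-07-17.
2026-07-17 is a Friday; with Sunday=0 that is 5.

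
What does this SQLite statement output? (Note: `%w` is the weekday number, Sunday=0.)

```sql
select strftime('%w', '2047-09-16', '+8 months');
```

6

First apply '+8 months': 2047-09-16 → 2048-05-16.
2048-05-16 is a Saturday; with Sunday=0 that is 6.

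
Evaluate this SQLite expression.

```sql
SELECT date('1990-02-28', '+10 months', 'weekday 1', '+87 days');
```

Adding +10 months to 1990-02-28 gives 1990-12-28.
`weekday 1` advances to the next Monday; 1990-12-28 is a Friday, so it moves forward to 1990-12-31.
Applying '+87 days' to 1990-12-31: counting 87 days forward gives 1991-03-28.

1991-03-28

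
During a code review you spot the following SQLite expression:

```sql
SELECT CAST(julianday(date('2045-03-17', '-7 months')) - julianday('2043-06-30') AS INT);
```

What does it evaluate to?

414

Adding -7 months to 2045-03-17 gives 2044-08-17.
0 days remain in June 2043 after the 30th (30 − 30).
Full months from July 2043 through July 2044 contribute their day counts.
Then 17 days into August 2044.
Total: 0 + 31 + 31 + 30 + 31 + 30 + 31 + 31 + 29 + 31 + 30 + 31 + 30 + 31 + 17 = 414.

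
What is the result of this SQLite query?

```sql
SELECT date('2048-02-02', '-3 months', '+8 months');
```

Adding -3 months to 2048-02-02 gives 2047-11-02.
Adding +8 months to 2047-11-02 gives 2048-07-02.

2048-07-02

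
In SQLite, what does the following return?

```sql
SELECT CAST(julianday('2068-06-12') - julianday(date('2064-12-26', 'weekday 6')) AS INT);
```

`weekday 6` advances to the next Saturday; 2064-12-26 is a Friday, so it moves forward to 2064-12-27.
4 days remain in December 2064 after the 27th (31 − 27).
Full months from January 2065 through May 2068 contribute their day counts.
Then 12 days into June 2068.
Total: 4 + 31 + 28 + 31 + 30 + 31 + 30 + 31 + 31 + 30 + 31 + 30 + 31 + 31 + 28 + 31 + 30 + 31 + 30 + 31 + 31 + 30 + 31 + 30 + 31 + 31 + 28 + 31 + 30 + 31 + 30 + 31 + 31 + 30 + 31 + 30 + 31 + 31 + 29 + 31 + 30 + 31 + 12 = 1263.

1263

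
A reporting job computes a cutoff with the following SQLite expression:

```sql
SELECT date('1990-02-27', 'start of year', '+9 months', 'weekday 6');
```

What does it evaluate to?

1990-10-06

`start of year` rewinds 1990-02-27 to 1990-01-01.
Adding +9 months to 1990-01-01 gives 1990-10-01.
`weekday 6` advances to the next Saturday; 1990-10-01 is a Monday, so it moves forward to 1990-10-06.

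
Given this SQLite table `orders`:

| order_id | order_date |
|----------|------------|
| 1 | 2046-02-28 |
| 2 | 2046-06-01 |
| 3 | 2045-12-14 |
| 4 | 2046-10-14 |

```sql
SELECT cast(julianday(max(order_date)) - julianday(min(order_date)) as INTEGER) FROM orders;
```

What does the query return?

304

MIN = 2045-12-14, MAX = 2046-10-14.
17 days remain in December 2045 after the 14th (31 − 14).
Full months from January 2046 through September 2046 contribute their day counts.
Then 14 days into October 2046.
Total: 17 + 31 + 28 + 31 + 30 + 31 + 30 + 31 + 31 + 30 + 14 = 304.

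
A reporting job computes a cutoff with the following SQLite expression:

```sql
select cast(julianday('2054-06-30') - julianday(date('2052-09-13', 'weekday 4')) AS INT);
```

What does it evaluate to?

`weekday 4` advances to the next Thursday; 2052-09-13 is a Friday, so it moves forward to 2052-09-19.
11 days remain in September 2052 after the 19th (30 − 19).
Full months from October 2052 through May 2054 contribute their day counts.
Then 30 days into June 2054.
Total: 11 + 31 + 30 + 31 + 31 + 28 + 31 + 30 + 31 + 30 + 31 + 31 + 30 + 31 + 30 + 31 + 31 + 28 + 31 + 30 + 31 + 30 = 649.

649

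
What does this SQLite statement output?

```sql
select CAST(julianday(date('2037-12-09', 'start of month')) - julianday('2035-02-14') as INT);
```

`start of month` rewinds 2037-12-09 to 2037-12-01.
14 days remain in February 2035 after the 14th (28 − 14).
Full months from March 2035 through November 2037 contribute their day counts.
Then 1 day into December 2037.
Total: 14 + 31 + 30 + 31 + 30 + 31 + 31 + 30 + 31 + 30 + 31 + 31 + 29 + 31 + 30 + 31 + 30 + 31 + 31 + 30 + 31 + 30 + 31 + 31 + 28 + 31 + 30 + 31 + 30 + 31 + 31 + 30 + 31 + 30 + 1 = 1021.

1021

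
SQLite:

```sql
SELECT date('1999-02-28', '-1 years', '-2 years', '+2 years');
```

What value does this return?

Adding -1 year to 1999-02-28 gives 1998-02-28.
Adding -2 years to 1998-02-28 gives 1996-02-28.
Adding +2 years to 1996-02-28 gives 1998-02-28.

1998-02-28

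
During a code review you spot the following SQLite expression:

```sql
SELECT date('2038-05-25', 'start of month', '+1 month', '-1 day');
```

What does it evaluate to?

2038-05-31

`start of month` rewinds 2038-05-25 to 2038-05-01.
Adding +1 month to 2038-05-01 gives 2038-06-01.
Going back 1 day from 2038-06-01 reaches 2038-05-31 (last day of May, 31 days).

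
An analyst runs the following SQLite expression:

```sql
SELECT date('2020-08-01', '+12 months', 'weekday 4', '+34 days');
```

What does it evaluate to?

Adding +12 months to 2020-08-01 gives 2021-08-01.
`weekday 4` advances to the next Thursday; 2021-08-01 is a Sunday, so it moves forward to 2021-08-05.
August 2021 has 31 days; 26 remain after the 5th, so 27 days reach 2021-09-01.
Advancing 7 more days within September lands on 2021-09-08.

2021-09-08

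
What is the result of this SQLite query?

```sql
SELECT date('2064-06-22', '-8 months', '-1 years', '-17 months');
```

2061-05-22

Adding -8 months to 2064-06-22 gives 2063-10-22.
Adding -1 year to 2063-10-22 gives 2062-10-22.
Adding -17 months to 2062-10-22 gives 2061-05-22.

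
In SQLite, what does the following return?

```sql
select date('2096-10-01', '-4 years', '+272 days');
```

2093-06-30

Adding -4 years to 2096-10-01 gives 2092-10-01.
Applying '+272 days' to 2092-10-01: counting 272 days forward gives 2093-06-30.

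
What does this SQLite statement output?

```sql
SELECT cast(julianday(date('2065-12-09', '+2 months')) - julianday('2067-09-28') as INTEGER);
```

-596

Adding +2 months to 2065-12-09 gives 2066-02-09.
19 days remain in February 2066 after the 9th (28 − 9).
Full months from March 2066 through August 2067 contribute their day counts.
Then 28 days into September 2067.
Total: 19 + 31 + 30 + 31 + 30 + 31 + 31 + 30 + 31 + 30 + 31 + 31 + 28 + 31 + 30 + 31 + 30 + 31 + 31 + 28 = 596.
The subtraction is earlier − later, so the result is −596 → -596.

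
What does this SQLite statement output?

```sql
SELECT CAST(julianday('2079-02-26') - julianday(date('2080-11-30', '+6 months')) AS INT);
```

-824

Adding +6 months to 2080-11-30 gives 2081-05-30.
2 days remain in February 2079 after the 26th (28 − 26).
Full months from March 2079 through April 2081 contribute their day counts.
Then 30 days into May 2081.
Total: 2 + 31 + 30 + 31 + 30 + 31 + 31 + 30 + 31 + 30 + 31 + 31 + 29 + 31 + 30 + 31 + 30 + 31 + 31 + 30 + 31 + 30 + 31 + 31 + 28 + 31 + 30 + 30 = 824.
The subtraction is earlier − later, so the result is −824 → -824.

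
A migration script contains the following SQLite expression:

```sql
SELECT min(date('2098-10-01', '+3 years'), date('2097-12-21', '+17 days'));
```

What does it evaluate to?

date('2098-10-01', '+3 years') → 2101-10-01.
date('2097-12-21', '+17 days') → 2098-01-07.
Earlier of the two is 2098-01-07.

2098-01-07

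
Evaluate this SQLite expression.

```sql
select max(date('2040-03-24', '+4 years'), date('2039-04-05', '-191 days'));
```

date('2040-03-24', '+4 years') → 2044-03-24.
date('2039-04-05', '-191 days') → 2038-09-26.
Later of the two is 2044-03-24.

2044-03-24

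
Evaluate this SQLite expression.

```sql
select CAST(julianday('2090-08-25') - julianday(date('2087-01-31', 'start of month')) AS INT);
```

1332

`start of month` rewinds 2087-01-31 to 2087-01-01.
30 days remain in January 2087 after the 1st (31 − 1).
Full months from February 2087 through July 2090 contribute their day counts.
Then 25 days into August 2090.
Total: 30 + 28 + 31 + 30 + 31 + 30 + 31 + 31 + 30 + 31 + 30 + 31 + 31 + 29 + 31 + 30 + 31 + 30 + 31 + 31 + 30 + 31 + 30 + 31 + 31 + 28 + 31 + 30 + 31 + 30 + 31 + 31 + 30 + 31 + 30 + 31 + 31 + 28 + 31 + 30 + 31 + 30 + 31 + 25 = 1332.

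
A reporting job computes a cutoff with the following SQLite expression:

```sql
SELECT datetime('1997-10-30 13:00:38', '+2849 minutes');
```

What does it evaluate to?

2849 minutes = 47h 29m; +2849 minutes from 1997-10-30 13:00:38 is 1997-11-01 12:29:38 (crosses midnight).

1997-11-01 12:29:38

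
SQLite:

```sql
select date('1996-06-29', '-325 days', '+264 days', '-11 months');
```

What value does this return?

1995-05-29

Applying '-325 days' to 1996-06-29: counting 325 days back gives 1995-08-09.
Applying '+264 days' to 1995-08-09: counting 264 days forward gives 1996-04-29.
Adding -11 months to 1996-04-29 gives 1995-05-29.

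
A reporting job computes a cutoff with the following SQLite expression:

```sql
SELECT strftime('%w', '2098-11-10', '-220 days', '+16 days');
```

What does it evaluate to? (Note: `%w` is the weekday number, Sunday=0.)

0

First apply '-220 days', '+16 days': 2098-11-10 → 2098-04-20.
2098-04-20 is a Sunday; with Sunday=0 that is 0.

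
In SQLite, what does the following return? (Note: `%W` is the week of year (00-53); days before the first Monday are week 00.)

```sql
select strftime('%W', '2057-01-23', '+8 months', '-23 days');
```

First apply '+8 months', '-23 days': 2057-01-23 → 2057-08-31.
2057-08-31 is a Friday. SQLite's %W counts Mondays since the year started; the result is 35.

35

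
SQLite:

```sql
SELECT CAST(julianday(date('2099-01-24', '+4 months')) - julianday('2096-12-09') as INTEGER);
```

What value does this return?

Adding +4 months to 2099-01-24 gives 2099-05-24.
22 days remain in December 2096 after the 9th (31 − 9).
Full months from January 2097 through April 2099 contribute their day counts.
Then 24 days into May 2099.
Total: 22 + 31 + 28 + 31 + 30 + 31 + 30 + 31 + 31 + 30 + 31 + 30 + 31 + 31 + 28 + 31 + 30 + 31 + 30 + 31 + 31 + 30 + 31 + 30 + 31 + 31 + 28 + 31 + 30 + 24 = 896.

896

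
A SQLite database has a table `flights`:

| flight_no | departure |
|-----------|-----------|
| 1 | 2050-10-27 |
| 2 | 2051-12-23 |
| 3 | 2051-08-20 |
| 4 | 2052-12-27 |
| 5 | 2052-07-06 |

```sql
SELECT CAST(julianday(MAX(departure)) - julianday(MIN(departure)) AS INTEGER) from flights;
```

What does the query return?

792

MIN = 2050-10-27, MAX = 2052-12-27.
4 days remain in October 2050 after the 27th (31 − 27).
Full months from November 2050 through November 2052 contribute their day counts.
Then 27 days into December 2052.
Total: 4 + 30 + 31 + 31 + 28 + 31 + 30 + 31 + 30 + 31 + 31 + 30 + 31 + 30 + 31 + 31 + 29 + 31 + 30 + 31 + 30 + 31 + 31 + 30 + 31 + 30 + 27 = 792.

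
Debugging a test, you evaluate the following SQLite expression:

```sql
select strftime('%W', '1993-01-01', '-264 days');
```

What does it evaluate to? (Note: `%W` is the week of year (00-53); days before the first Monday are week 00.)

First apply '-264 days': 1993-01-01 → 1992-04-12.
1992-04-12 is a Sunday. SQLite's %W counts Mondays since the year started; the result is 14.

14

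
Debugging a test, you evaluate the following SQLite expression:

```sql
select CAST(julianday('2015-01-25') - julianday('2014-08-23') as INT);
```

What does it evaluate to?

8 days remain in August 2014 after the 23rd (31 − 23).
September 2014: 30 days.
October 2014: 31 days.
November 2014: 30 days.
December 2014: 31 days.
Then 25 days into January 2015.
Total: 8 + 30 + 31 + 30 + 31 + 25 = 155.

155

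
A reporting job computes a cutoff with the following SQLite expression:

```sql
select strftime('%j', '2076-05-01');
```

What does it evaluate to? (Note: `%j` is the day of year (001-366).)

122

Day-of-year for 2076-05-01: days since 2076-01-01 inclusive = 122, zero-padded to 122.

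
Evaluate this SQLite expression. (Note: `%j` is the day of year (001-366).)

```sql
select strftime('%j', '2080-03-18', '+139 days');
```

217

First apply '+139 days': 2080-03-18 → 2080-08-04.
Day-of-year for 2080-08-04: days since 2080-01-01 inclusive = 217, zero-padded to 217.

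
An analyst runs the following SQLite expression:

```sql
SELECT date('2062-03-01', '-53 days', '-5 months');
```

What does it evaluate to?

2061-08-07

Applying '-53 days' to 2062-03-01: counting 53 days back gives 2062-01-07.
Adding -5 months to 2062-01-07 gives 2061-08-07.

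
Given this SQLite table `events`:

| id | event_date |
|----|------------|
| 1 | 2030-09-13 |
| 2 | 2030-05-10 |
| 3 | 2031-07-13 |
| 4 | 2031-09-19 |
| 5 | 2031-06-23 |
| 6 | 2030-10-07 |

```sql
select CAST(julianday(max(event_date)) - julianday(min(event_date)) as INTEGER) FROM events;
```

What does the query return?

497

MIN = 2030-05-10, MAX = 2031-09-19.
21 days remain in May 2030 after the 10th (31 − 10).
Full months from June 2030 through August 2031 contribute their day counts.
Then 19 days into September 2031.
Total: 21 + 30 + 31 + 31 + 30 + 31 + 30 + 31 + 31 + 28 + 31 + 30 + 31 + 30 + 31 + 31 + 19 = 497.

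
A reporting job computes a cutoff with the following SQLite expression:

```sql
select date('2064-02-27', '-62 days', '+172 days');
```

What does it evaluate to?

2064-06-16

Applying '-62 days' to 2064-02-27: counting 62 days back gives 2063-12-27.
Applying '+172 days' to 2063-12-27: counting 172 days forward gives 2064-06-16.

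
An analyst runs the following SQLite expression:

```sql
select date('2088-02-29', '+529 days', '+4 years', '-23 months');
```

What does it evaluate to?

2091-09-11

Applying '+529 days' to 2088-02-29: counting 529 days forward gives 2089-08-11.
Adding +4 years to 2089-08-11 gives 2093-08-11.
Adding -23 months to 2093-08-11 gives 2091-09-11.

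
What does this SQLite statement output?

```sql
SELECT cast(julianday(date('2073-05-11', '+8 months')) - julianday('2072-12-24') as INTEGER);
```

Adding +8 months to 2073-05-11 gives 2074-01-11.
7 days remain in December 2072 after the 24th (31 − 24).
Full months from January 2073 through December 2073 contribute their day counts.
Then 11 days into January 2074.
Total: 7 + 31 + 28 + 31 + 30 + 31 + 30 + 31 + 31 + 30 + 31 + 30 + 31 + 11 = 383.

383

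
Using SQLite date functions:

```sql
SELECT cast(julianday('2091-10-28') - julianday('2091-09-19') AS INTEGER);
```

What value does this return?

39

11 days remain in September 2091 after the 19th (30 − 19).
Then 28 days into October 2091.
Total: 11 + 28 = 39.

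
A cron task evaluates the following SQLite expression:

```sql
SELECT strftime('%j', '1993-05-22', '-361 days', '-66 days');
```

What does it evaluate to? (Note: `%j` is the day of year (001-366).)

First apply '-361 days', '-66 days': 1993-05-22 → 1992-03-21.
Day-of-year for 1992-03-21: days since 1992-01-01 inclusive = 81, zero-padded to 081.

081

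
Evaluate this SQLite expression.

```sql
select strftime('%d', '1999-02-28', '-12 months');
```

28

First apply '-12 months': 1999-02-28 → 1998-02-28.
`%d` extracts the 2-digit day of month: 28.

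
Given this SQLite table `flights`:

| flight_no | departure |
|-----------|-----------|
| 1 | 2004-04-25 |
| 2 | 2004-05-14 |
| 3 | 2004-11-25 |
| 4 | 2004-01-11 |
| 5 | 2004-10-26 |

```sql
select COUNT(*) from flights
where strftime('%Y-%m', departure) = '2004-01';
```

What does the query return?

1

Rows with year-month 2004-01: 2004-01-11 → 1.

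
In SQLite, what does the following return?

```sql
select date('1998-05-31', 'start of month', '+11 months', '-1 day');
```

`start of month` rewinds 1998-05-31 to 1998-05-01.
Adding +11 months to 1998-05-01 gives 1999-04-01.
Going back 1 day from 1999-04-01 reaches 1999-03-31 (last day of March, 31 days).

1999-03-31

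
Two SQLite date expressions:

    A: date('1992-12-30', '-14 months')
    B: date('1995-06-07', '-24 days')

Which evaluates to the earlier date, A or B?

A = 1991-10-30.
B = 1995-05-14.
A is earlier.

A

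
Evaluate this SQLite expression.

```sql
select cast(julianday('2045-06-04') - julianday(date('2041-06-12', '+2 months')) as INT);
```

Adding +2 months to 2041-06-12 gives 2041-08-12.
19 days remain in August 2041 after the 12th (31 − 12).
Full months from September 2041 through May 2045 contribute their day counts.
Then 4 days into June 2045.
Total: 19 + 30 + 31 + 30 + 31 + 31 + 28 + 31 + 30 + 31 + 30 + 31 + 31 + 30 + 31 + 30 + 31 + 31 + 28 + 31 + 30 + 31 + 30 + 31 + 31 + 30 + 31 + 30 + 31 + 31 + 29 + 31 + 30 + 31 + 30 + 31 + 31 + 30 + 31 + 30 + 31 + 31 + 28 + 31 + 30 + 31 + 4 = 1392.

1392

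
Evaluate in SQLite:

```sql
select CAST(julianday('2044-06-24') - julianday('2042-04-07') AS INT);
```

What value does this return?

23 days remain in April 2042 after the 7th (30 − 7).
Full months from May 2042 through May 2044 contribute their day counts.
Then 24 days into June 2044.
Total: 23 + 31 + 30 + 31 + 31 + 30 + 31 + 30 + 31 + 31 + 28 + 31 + 30 + 31 + 30 + 31 + 31 + 30 + 31 + 30 + 31 + 31 + 29 + 31 + 30 + 31 + 24 = 809.

809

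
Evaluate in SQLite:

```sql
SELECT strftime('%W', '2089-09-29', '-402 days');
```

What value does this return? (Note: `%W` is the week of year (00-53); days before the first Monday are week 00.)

First apply '-402 days': 2089-09-29 → 2088-08-23.
2088-08-23 is a Monday. SQLite's %W counts Mondays since the year started; the result is 34.

34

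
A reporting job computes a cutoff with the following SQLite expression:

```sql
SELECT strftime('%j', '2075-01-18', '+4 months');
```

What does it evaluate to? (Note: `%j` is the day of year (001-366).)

First apply '+4 months': 2075-01-18 → 2075-05-18.
Day-of-year for 2075-05-18: days since 2075-01-01 inclusive = 138, zero-padded to 138.

138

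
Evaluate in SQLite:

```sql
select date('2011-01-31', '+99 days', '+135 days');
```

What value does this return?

2011-09-22

Applying '+99 days' to 2011-01-31: counting 99 days forward gives 2011-05-10.
Applying '+135 days' to 2011-05-10: counting 135 days forward gives 2011-09-22.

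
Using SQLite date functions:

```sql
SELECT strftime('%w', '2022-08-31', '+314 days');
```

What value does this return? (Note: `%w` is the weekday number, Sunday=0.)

First apply '+314 days': 2022-08-31 → 2023-07-11.
2023-07-11 is a Tuesday; with Sunday=0 that is 2.

2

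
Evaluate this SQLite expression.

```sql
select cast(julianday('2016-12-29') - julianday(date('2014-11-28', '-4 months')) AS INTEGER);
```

885

Adding -4 months to 2014-11-28 gives 2014-07-28.
3 days remain in July 2014 after the 28th (31 − 28).
Full months from August 2014 through November 2016 contribute their day counts.
Then 29 days into December 2016.
Total: 3 + 31 + 30 + 31 + 30 + 31 + 31 + 28 + 31 + 30 + 31 + 30 + 31 + 31 + 30 + 31 + 30 + 31 + 31 + 29 + 31 + 30 + 31 + 30 + 31 + 31 + 30 + 31 + 30 + 29 = 885.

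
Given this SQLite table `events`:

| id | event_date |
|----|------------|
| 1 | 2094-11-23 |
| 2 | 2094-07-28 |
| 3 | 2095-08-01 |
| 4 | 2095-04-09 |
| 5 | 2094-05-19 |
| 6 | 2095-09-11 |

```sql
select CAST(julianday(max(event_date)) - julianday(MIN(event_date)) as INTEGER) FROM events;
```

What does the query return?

MIN = 2094-05-19, MAX = 2095-09-11.
12 days remain in May 2094 after the 19th (31 − 19).
Full months from June 2094 through August 2095 contribute their day counts.
Then 11 days into September 2095.
Total: 12 + 30 + 31 + 31 + 30 + 31 + 30 + 31 + 31 + 28 + 31 + 30 + 31 + 30 + 31 + 31 + 11 = 480.

480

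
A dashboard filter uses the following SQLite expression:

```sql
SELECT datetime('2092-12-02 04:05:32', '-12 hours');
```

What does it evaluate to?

2092-12-01 16:05:32

-12 hours from 2092-12-02 04:05:32 is 2092-12-01 16:05:32 (crosses midnight).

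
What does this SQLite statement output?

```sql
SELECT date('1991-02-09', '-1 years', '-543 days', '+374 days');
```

Adding -1 year to 1991-02-09 gives 1990-02-09.
Applying '-543 days' to 1990-02-09: counting 543 days back gives 1988-08-15.
Applying '+374 days' to 1988-08-15: counting 374 days forward gives 1989-08-24.

1989-08-24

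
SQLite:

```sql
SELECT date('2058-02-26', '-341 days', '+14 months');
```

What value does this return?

Applying '-341 days' to 2058-02-26: counting 341 days back gives 2057-03-22.
Adding +14 months to 2057-03-22 gives 2058-05-22.

2058-05-22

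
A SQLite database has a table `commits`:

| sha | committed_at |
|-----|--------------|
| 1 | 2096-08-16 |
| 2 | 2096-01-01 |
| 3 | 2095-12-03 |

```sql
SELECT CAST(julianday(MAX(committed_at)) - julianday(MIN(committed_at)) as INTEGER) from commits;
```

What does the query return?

MIN = 2095-12-03, MAX = 2096-08-16.
28 days remain in December 2095 after the 3rd (31 − 3).
Full months from January 2096 through July 2096 contribute their day counts.
Then 16 days into August 2096.
Total: 28 + 31 + 29 + 31 + 30 + 31 + 30 + 31 + 16 = 257.

257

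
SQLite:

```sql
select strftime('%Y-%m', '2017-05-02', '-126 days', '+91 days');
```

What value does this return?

2017-03

First apply '-126 days', '+91 days': 2017-05-02 → 2017-03-28.
`%Y-%m` extracts the year-month: 2017-03.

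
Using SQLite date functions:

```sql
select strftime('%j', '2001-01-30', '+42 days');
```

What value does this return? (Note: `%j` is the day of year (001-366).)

072

First apply '+42 days': 2001-01-30 → 2001-03-13.
Day-of-year for 2001-03-13: days since 2001-01-01 inclusive = 72, zero-padded to 072.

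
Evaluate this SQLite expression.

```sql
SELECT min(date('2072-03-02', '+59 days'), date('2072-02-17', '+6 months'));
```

2072-04-30

date('2072-03-02', '+59 days') → 2072-04-30.
date('2072-02-17', '+6 months') → 2072-08-17.
Earlier of the two is 2072-04-30.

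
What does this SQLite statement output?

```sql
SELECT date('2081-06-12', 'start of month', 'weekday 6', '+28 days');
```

2081-07-05

`start of month` rewinds 2081-06-12 to 2081-06-01.
`weekday 6` advances to the next Saturday; 2081-06-01 is a Sunday, so it moves forward to 2081-06-07.
June 2081 has 30 days; 23 remain after the 7th, so 24 days reach 2081-07-01.
Advancing 4 more days within July lands on 2081-07-05.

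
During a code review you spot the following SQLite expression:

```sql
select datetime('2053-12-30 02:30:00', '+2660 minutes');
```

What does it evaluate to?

2660 minutes = 44h 20m; +2660 minutes from 2053-12-30 02:30:00 is 2053-12-31 22:50:00 (crosses midnight).

2053-12-31 22:50:00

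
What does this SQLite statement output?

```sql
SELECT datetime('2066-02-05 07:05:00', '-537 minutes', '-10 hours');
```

2066-02-04 12:08:00

537 minutes = 8h 57m; -537 minutes from 2066-02-05 07:05:00 is 2066-02-04 22:08:00 (crosses midnight).
-10 hours from 2066-02-04 22:08:00 is 2066-02-04 12:08:00.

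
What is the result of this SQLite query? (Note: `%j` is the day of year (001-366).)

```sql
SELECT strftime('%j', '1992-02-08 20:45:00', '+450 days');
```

123

First apply '+450 days': 1992-02-08 20:45:00 → 1993-05-03 20:45:00.
Day-of-year for 1993-05-03: days since 1993-01-01 inclusive = 123, zero-padded to 123.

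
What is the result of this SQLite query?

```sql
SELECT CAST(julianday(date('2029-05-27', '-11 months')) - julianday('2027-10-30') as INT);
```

241

Adding -11 months to 2029-05-27 gives 2028-06-27.
1 day remains in October 2027 after the 30th (31 − 30).
Full months from November 2027 through May 2028 contribute their day counts.
Then 27 days into June 2028.
Total: 1 + 30 + 31 + 31 + 29 + 31 + 30 + 31 + 27 = 241.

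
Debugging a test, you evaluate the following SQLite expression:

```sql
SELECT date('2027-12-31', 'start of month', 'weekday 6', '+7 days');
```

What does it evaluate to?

2027-12-11

`start of month` rewinds 2027-12-31 to 2027-12-01.
`weekday 6` advances to the next Saturday; 2027-12-01 is a Wednesday, so it moves forward to 2027-12-04.
Advancing 7 more days within December lands on 2027-12-11.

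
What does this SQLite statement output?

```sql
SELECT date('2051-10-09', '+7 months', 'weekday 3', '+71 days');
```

Adding +7 months to 2051-10-09 gives 2052-05-09.
`weekday 3` advances to the next Wednesday; 2052-05-09 is a Thursday, so it moves forward to 2052-05-15.
Applying '+71 days' to 2052-05-15: counting 71 days forward gives 2052-07-25.

2052-07-25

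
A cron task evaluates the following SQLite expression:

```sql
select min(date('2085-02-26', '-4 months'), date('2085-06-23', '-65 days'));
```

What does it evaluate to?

2084-10-26

date('2085-02-26', '-4 months') → 2084-10-26.
date('2085-06-23', '-65 days') → 2085-04-19.
Earlier of the two is 2084-10-26.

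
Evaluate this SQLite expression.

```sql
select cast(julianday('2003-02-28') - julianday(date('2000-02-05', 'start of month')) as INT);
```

1123

`start of month` rewinds 2000-02-05 to 2000-02-01.
28 days remain in February 2000 after the 1st (29 − 1).
Full months from March 2000 through January 2003 contribute their day counts.
Then 28 days into February 2003.
Total: 28 + 31 + 30 + 31 + 30 + 31 + 31 + 30 + 31 + 30 + 31 + 31 + 28 + 31 + 30 + 31 + 30 + 31 + 31 + 30 + 31 + 30 + 31 + 31 + 28 + 31 + 30 + 31 + 30 + 31 + 31 + 30 + 31 + 30 + 31 + 31 + 28 = 1123.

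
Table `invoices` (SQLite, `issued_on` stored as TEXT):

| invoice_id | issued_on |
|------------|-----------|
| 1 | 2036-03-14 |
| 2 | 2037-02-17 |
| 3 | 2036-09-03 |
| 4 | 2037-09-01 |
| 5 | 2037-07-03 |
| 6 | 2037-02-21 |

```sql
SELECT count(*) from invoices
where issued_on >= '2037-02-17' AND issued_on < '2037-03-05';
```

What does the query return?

Rows in [2037-02-17, 2037-03-05): 2037-02-17, 2037-02-21 → 2 rows.

2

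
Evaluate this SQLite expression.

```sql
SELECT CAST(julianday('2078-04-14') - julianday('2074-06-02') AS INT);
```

1412

28 days remain in June 2074 after the 2nd (30 − 2).
Full months from July 2074 through March 2078 contribute their day counts.
Then 14 days into April 2078.
Total: 28 + 31 + 31 + 30 + 31 + 30 + 31 + 31 + 28 + 31 + 30 + 31 + 30 + 31 + 31 + 30 + 31 + 30 + 31 + 31 + 29 + 31 + 30 + 31 + 30 + 31 + 31 + 30 + 31 + 30 + 31 + 31 + 28 + 31 + 30 + 31 + 30 + 31 + 31 + 30 + 31 + 30 + 31 + 31 + 28 + 31 + 14 = 1412.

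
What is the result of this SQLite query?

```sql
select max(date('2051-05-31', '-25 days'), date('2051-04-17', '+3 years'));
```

date('2051-05-31', '-25 days') → 2051-05-06.
date('2051-04-17', '+3 years') → 2054-04-17.
Later of the two is 2054-04-17.

2054-04-17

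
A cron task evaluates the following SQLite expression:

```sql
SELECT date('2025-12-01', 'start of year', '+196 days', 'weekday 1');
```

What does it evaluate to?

2025-07-21

`start of year` rewinds 2025-12-01 to 2025-01-01.
Applying '+196 days' to 2025-01-01: counting 196 days forward gives 2025-07-16.
`weekday 1` advances to the next Monday; 2025-07-16 is a Wednesday, so it moves forward to 2025-07-21.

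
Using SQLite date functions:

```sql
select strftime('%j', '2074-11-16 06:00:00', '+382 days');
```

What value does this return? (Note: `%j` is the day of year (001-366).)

337

First apply '+382 days': 2074-11-16 06:00:00 → 2075-12-03 06:00:00.
Day-of-year for 2075-12-03: days since 2075-01-01 inclusive = 337, zero-padded to 337.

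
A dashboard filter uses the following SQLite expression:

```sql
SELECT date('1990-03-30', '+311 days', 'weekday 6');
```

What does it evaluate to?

1991-02-09

Applying '+311 days' to 1990-03-30: counting 311 days forward gives 1991-02-04.
`weekday 6` advances to the next Saturday; 1991-02-04 is a Monday, so it moves forward to 1991-02-09.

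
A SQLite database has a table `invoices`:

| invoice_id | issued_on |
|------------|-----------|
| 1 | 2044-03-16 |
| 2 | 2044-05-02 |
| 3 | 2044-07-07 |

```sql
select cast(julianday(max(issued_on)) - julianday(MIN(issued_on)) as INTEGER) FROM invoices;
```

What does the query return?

MIN = 2044-03-16, MAX = 2044-07-07.
15 days remain in March 2044 after the 16th (31 − 16).
April 2044: 30 days.
May 2044: 31 days.
June 2044: 30 days.
Then 7 days into July 2044.
Total: 15 + 30 + 31 + 30 + 7 = 113.

113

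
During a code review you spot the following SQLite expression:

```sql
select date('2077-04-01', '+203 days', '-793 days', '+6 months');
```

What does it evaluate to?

Applying '+203 days' to 2077-04-01: counting 203 days forward gives 2077-10-21.
Applying '-793 days' to 2077-10-21: counting 793 days back gives 2075-08-20.
Adding +6 months to 2075-08-20 gives 2076-02-20.

2076-02-20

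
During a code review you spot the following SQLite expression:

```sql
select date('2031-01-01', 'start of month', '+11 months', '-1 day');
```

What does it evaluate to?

2031-11-30

`start of month` rewinds 2031-01-01 to 2031-01-01.
Adding +11 months to 2031-01-01 gives 2031-12-01.
Going back 1 day from 2031-12-01 reaches 2031-11-30 (last day of November, 30 days).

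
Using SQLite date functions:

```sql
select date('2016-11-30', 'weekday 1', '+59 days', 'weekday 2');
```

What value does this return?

`weekday 1` advances to the next Monday; 2016-11-30 is a Wednesday, so it moves forward to 2016-12-05.
Applying '+59 days' to 2016-12-05: counting 59 days forward gives 2017-02-02.
`weekday 2` advances to the next Tuesday; 2017-02-02 is a Thursday, so it moves forward to 2017-02-07.

2017-02-07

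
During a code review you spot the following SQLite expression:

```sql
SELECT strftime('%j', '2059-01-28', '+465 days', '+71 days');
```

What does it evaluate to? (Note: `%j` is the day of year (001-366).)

199

First apply '+465 days', '+71 days': 2059-01-28 → 2060-07-17.
Day-of-year for 2060-07-17: days since 2060-01-01 inclusive = 199, zero-padded to 199.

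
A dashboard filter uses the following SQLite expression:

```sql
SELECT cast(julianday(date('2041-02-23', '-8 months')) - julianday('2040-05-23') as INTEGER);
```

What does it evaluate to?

Adding -8 months to 2041-02-23 gives 2040-06-23.
8 days remain in May 2040 after the 23rd (31 − 23).
Then 23 days into June 2040.
Total: 8 + 23 = 31.

31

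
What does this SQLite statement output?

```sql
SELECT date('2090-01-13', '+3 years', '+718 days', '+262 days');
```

2095-09-20

Adding +3 years to 2090-01-13 gives 2093-01-13.
Applying '+718 days' to 2093-01-13: counting 718 days forward gives 2095-01-01.
Applying '+262 days' to 2095-01-01: counting 262 days forward gives 2095-09-20.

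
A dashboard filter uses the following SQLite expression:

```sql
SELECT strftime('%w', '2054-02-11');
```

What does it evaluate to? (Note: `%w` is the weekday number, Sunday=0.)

3

2054-02-11 is a Wednesday; with Sunday=0 that is 3.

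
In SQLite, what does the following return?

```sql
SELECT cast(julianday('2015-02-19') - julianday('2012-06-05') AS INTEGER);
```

989

25 days remain in June 2012 after the 5th (30 − 5).
Full months from July 2012 through January 2015 contribute their day counts.
Then 19 days into February 2015.
Total: 25 + 31 + 31 + 30 + 31 + 30 + 31 + 31 + 28 + 31 + 30 + 31 + 30 + 31 + 31 + 30 + 31 + 30 + 31 + 31 + 28 + 31 + 30 + 31 + 30 + 31 + 31 + 30 + 31 + 30 + 31 + 31 + 19 = 989.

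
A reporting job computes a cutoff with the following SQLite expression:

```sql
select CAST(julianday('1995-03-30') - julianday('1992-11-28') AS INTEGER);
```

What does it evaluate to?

852

2 days remain in November 1992 after the 28th (30 − 28).
Full months from December 1992 through February 1995 contribute their day counts.
Then 30 days into March 1995.
Total: 2 + 31 + 31 + 28 + 31 + 30 + 31 + 30 + 31 + 31 + 30 + 31 + 30 + 31 + 31 + 28 + 31 + 30 + 31 + 30 + 31 + 31 + 30 + 31 + 30 + 31 + 31 + 28 + 30 = 852.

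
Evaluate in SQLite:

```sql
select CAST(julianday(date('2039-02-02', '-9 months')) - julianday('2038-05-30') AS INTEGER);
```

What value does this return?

-28

Adding -9 months to 2039-02-02 gives 2038-05-02.
Both dates are in May 2038: 30 − 2 = 28.
The subtraction is earlier − later, so the result is −28 → -28.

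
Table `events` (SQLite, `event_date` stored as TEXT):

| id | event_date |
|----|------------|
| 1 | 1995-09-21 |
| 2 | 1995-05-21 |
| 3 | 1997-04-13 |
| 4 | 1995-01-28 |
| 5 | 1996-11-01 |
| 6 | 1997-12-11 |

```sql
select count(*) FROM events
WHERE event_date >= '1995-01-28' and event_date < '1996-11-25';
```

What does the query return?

Rows in [1995-01-28, 1996-11-25): 1995-09-21, 1995-05-21, 1995-01-28, 1996-11-01 → 4 rows.

4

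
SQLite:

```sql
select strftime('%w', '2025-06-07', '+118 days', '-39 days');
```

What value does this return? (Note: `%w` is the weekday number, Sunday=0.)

1

First apply '+118 days', '-39 days': 2025-06-07 → 2025-08-25.
2025-08-25 is a Monday; with Sunday=0 that is 1.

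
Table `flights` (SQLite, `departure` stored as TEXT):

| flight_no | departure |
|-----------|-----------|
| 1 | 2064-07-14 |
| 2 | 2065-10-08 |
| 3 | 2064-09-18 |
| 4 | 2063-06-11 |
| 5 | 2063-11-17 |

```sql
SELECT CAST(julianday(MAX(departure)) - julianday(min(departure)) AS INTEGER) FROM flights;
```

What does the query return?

MIN = 2063-06-11, MAX = 2065-10-08.
19 days remain in June 2063 after the 11th (30 − 11).
Full months from July 2063 through September 2065 contribute their day counts.
Then 8 days into October 2065.
Total: 19 + 31 + 31 + 30 + 31 + 30 + 31 + 31 + 29 + 31 + 30 + 31 + 30 + 31 + 31 + 30 + 31 + 30 + 31 + 31 + 28 + 31 + 30 + 31 + 30 + 31 + 31 + 30 + 8 = 850.

850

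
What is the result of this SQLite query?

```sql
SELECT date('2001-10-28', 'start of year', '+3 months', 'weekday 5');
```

2001-04-06

`start of year` rewinds 2001-10-28 to 2001-01-01.
Adding +3 months to 2001-01-01 gives 2001-04-01.
`weekday 5` advances to the next Friday; 2001-04-01 is a Sunday, so it moves forward to 2001-04-06.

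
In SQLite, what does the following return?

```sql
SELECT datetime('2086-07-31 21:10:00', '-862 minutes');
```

862 minutes = 14h 22m; -862 minutes from 2086-07-31 21:10:00 is 2086-07-31 06:48:00.

2086-07-31 06:48:00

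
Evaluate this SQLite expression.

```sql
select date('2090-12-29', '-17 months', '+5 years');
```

2094-07-29

Adding -17 months to 2090-12-29 gives 2089-07-29.
Adding +5 years to 2089-07-29 gives 2094-07-29.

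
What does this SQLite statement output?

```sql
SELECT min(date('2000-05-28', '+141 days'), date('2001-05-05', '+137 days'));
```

date('2000-05-28', '+141 days') → 2000-10-16.
date('2001-05-05', '+137 days') → 2001-09-19.
Earlier of the two is 2000-10-16.

2000-10-16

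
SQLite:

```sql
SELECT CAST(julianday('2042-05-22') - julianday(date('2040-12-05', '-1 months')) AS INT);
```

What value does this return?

Adding -1 month to 2040-12-05 gives 2040-11-05.
25 days remain in November 2040 after the 5th (30 − 5).
Full months from December 2040 through April 2042 contribute their day counts.
Then 22 days into May 2042.
Total: 25 + 31 + 31 + 28 + 31 + 30 + 31 + 30 + 31 + 31 + 30 + 31 + 30 + 31 + 31 + 28 + 31 + 30 + 22 = 563.

563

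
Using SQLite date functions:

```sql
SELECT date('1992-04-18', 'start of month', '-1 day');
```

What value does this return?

1992-03-31

`start of month` rewinds 1992-04-18 to 1992-04-01.
Going back 1 day from 1992-04-01 reaches 1992-03-31 (last day of March, 31 days).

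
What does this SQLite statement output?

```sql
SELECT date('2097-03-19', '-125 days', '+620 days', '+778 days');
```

2100-09-13

Applying '-125 days' to 2097-03-19: counting 125 days back gives 2096-11-14.
Applying '+620 days' to 2096-11-14: counting 620 days forward gives 2098-07-27.
Applying '+778 days' to 2098-07-27: counting 778 days forward gives 2100-09-13.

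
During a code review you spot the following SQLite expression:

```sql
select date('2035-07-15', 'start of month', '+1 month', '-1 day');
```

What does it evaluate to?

2035-07-31

`start of month` rewinds 2035-07-15 to 2035-07-01.
Adding +1 month to 2035-07-01 gives 2035-08-01.
Going back 1 day from 2035-08-01 reaches 2035-07-31 (last day of July, 31 days).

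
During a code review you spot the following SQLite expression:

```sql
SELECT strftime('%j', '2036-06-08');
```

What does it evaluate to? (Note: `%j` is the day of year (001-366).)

Day-of-year for 2036-06-08: days since 2036-01-01 inclusive = 160, zero-padded to 160.

160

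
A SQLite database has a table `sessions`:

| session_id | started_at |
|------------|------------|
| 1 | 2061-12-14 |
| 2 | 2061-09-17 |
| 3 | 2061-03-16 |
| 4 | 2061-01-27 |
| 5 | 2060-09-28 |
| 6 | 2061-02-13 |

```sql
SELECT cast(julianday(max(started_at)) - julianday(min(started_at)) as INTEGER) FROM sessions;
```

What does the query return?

442

MIN = 2060-09-28, MAX = 2061-12-14.
2 days remain in September 2060 after the 28th (30 − 28).
Full months from October 2060 through November 2061 contribute their day counts.
Then 14 days into December 2061.
Total: 2 + 31 + 30 + 31 + 31 + 28 + 31 + 30 + 31 + 30 + 31 + 31 + 30 + 31 + 30 + 14 = 442.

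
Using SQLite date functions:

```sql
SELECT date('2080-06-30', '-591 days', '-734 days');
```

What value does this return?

Applying '-591 days' to 2080-06-30: counting 591 days back gives 2078-11-17.
Applying '-734 days' to 2078-11-17: counting 734 days back gives 2076-11-13.

2076-11-13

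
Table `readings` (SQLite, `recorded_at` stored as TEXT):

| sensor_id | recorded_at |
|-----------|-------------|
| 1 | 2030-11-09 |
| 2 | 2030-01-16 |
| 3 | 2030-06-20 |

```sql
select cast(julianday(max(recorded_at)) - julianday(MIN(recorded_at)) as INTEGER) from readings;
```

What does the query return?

MIN = 2030-01-16, MAX = 2030-11-09.
15 days remain in January 2030 after the 16th (31 − 16).
Full months from February 2030 through October 2030 contribute their day counts.
Then 9 days into November 2030.
Total: 15 + 28 + 31 + 30 + 31 + 30 + 31 + 31 + 30 + 31 + 9 = 297.

297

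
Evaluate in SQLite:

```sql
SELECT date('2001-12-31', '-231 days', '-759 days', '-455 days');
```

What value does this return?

Applying '-231 days' to 2001-12-31: counting 231 days back gives 2001-05-14.
Applying '-759 days' to 2001-05-14: counting 759 days back gives 1999-04-16.
Applying '-455 days' to 1999-04-16: counting 455 days back gives 1998-01-16.

1998-01-16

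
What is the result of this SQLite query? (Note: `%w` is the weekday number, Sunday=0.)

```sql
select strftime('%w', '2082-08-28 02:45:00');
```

2082-08-28 is a Friday; with Sunday=0 that is 5.

5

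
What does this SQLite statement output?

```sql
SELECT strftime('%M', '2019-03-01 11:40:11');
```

`%M` extracts the 2-digit minute: 40.

40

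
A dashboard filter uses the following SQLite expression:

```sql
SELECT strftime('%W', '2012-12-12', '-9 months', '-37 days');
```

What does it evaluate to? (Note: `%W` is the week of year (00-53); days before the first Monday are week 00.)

05

First apply '-9 months', '-37 days': 2012-12-12 → 2012-02-04.
2012-02-04 is a Saturday. SQLite's %W counts Mondays since the year started; the result is 05.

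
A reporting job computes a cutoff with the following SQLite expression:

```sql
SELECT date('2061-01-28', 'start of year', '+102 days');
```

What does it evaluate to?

`start of year` rewinds 2061-01-28 to 2061-01-01.
Applying '+102 days' to 2061-01-01: counting 102 days forward gives 2061-04-13.

2061-04-13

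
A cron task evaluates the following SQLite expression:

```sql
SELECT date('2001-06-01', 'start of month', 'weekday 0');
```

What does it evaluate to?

`start of month` rewinds 2001-06-01 to 2001-06-01.
`weekday 0` advances to the next Sunday; 2001-06-01 is a Friday, so it moves forward to 2001-06-03.

2001-06-03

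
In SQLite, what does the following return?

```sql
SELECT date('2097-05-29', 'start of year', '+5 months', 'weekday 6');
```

`start of year` rewinds 2097-05-29 to 2097-01-01.
Adding +5 months to 2097-01-01 gives 2097-06-01.
`weekday 6` advances to the next Saturday; 2097-06-01 is already a Saturday, so it stays at 2097-06-01.

2097-06-01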